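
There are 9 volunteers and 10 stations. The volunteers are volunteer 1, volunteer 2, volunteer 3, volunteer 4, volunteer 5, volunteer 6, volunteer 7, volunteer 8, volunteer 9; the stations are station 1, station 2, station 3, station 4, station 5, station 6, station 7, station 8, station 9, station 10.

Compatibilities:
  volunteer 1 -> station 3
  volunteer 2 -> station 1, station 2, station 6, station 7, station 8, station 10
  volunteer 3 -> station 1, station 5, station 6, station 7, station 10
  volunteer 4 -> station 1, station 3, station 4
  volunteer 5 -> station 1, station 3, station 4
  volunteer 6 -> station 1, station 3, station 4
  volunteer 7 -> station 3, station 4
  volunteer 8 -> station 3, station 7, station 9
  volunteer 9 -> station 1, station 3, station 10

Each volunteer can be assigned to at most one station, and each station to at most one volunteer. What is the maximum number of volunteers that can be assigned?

7

A valid assignment of size 7: volunteer 1→station 3, volunteer 2→station 2, volunteer 3→station 6, volunteer 4→station 4, volunteer 5→station 1, volunteer 8→station 7, volunteer 9→station 10.
The set {volunteer 1, volunteer 4, volunteer 5, volunteer 6, volunteer 7} has only 3 neighbours ({station 1, station 3, station 4}), so by Hall's theorem at most 7 of the 9 volunteers can be matched.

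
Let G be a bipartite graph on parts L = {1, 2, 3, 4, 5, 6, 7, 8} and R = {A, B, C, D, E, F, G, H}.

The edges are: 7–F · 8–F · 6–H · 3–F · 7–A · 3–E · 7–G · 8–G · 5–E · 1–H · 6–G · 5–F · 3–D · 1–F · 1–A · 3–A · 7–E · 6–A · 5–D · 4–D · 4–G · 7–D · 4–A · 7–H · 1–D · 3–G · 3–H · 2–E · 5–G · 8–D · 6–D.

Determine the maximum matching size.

For example, pair 1–H, 2–E, 3–A, 4–D, 5–F, 6–G.
The set {1, 2, 3, 4, 5, 6, 7, 8} has only 6 neighbours ({A, D, E, F, G, H}), so by Hall's theorem at most 6 of the 8 left vertices can be matched.

6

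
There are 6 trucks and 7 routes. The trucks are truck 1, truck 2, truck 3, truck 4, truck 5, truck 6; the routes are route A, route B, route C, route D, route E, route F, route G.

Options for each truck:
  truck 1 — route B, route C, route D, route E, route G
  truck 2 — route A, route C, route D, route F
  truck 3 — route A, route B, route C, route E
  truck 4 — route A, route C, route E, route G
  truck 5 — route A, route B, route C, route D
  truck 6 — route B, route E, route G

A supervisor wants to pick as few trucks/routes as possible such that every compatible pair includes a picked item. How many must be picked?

6

{truck 1, truck 2, truck 3, truck 4, truck 5, truck 6} is a vertex cover of size 6: every edge has an endpoint in this set.
No smaller cover exists because truck 1–route G, truck 2–route F, truck 3–route B, truck 4–route C, truck 5–route D, truck 6–route E is a matching of size 6, and a cover must include an endpoint of each of these disjoint edges (König's theorem).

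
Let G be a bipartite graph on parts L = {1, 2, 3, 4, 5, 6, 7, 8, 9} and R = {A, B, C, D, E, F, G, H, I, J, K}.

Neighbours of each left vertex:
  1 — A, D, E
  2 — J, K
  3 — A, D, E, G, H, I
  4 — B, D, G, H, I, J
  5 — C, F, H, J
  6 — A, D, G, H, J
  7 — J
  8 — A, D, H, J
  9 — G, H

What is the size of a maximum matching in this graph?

A valid assignment of size 9: 1→D, 2→K, 3→E, 4→B, 5→C, 6→A, 7→J, 8→H, 9→G.
All 9 left vertices are matched, so no larger matching exists.

9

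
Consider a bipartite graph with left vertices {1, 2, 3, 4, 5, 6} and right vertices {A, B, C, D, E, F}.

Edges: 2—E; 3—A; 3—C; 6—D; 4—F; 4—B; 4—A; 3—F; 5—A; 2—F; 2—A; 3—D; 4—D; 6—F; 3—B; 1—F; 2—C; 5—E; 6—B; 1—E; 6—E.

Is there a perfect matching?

One maximum matching: 1–E, 2–C, 3–D, 4–F, 5–A, 6–B.
Every left vertex is matched, so this is a perfect matching.

Yes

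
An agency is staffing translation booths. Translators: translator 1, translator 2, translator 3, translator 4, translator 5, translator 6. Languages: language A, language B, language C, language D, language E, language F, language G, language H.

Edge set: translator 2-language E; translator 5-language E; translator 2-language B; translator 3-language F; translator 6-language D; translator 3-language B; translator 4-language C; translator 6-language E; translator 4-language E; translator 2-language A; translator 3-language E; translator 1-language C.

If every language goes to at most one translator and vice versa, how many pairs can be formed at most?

5

For example, pair translator 1→language C, translator 2→language B, translator 3→language F, translator 4→language E, translator 6→language D.
The set {translator 1, translator 4, translator 5} has only 2 neighbours ({language C, language E}), so by Hall's theorem at most 5 of the 6 translators can be matched.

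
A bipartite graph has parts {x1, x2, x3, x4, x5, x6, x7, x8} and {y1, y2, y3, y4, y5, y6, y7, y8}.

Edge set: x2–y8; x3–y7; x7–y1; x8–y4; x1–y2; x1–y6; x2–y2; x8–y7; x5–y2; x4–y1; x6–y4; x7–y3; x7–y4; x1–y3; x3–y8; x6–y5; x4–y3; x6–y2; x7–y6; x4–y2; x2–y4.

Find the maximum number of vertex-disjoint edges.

8

One maximum matching: x1→y6, x2→y4, x3→y8, x4→y1, x5→y2, x6→y5, x7→y3, x8→y7.
All 8 left vertices are matched, so no larger matching exists.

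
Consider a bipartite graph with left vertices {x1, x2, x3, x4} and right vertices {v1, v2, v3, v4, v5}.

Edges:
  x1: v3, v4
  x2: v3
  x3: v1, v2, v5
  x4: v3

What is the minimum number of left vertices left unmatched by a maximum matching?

1

For example, pair x1-v4, x2-v3, x3-v2.
The set {x2, x4} has only 1 neighbour ({v3}), so by Hall's theorem at most 3 of the 4 left vertices can be matched.
That matches 3 of the 4, leaving 1 unmatched; no matching can do better.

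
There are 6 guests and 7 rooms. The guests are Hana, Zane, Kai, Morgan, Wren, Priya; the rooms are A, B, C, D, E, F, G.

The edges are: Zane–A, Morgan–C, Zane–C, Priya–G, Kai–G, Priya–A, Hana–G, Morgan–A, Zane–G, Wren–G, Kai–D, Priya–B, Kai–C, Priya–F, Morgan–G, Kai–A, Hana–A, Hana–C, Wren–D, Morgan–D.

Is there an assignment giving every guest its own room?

No

The set {Hana, Zane, Kai, Morgan, Wren} has only 4 neighbours ({A, C, D, G}), so by Hall's theorem at most 5 of the 6 guests can be matched.
Hence no matching covers every guest.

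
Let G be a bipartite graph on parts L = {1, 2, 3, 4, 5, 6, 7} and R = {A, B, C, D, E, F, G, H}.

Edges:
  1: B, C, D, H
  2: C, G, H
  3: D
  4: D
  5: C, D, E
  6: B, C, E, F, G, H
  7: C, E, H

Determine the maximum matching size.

6

A valid assignment of size 6: 1-B, 2-G, 3-D, 5-C, 6-H, 7-E.
The set {3, 4} has only 1 neighbour ({D}), so by Hall's theorem at most 6 of the 7 left vertices can be matched.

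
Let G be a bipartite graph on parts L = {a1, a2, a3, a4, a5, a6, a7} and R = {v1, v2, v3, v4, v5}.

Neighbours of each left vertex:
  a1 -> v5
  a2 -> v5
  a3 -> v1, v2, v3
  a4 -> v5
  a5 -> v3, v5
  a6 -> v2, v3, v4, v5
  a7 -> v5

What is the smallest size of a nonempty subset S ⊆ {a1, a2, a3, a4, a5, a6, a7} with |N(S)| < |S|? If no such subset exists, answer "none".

Take S = {a1, a2}. Its neighbourhood is {v5}, so |N(S)| = 1 < |S| = 2.
No single vertex violates Hall's condition since each has at least one neighbour, so 2 is the minimum.

2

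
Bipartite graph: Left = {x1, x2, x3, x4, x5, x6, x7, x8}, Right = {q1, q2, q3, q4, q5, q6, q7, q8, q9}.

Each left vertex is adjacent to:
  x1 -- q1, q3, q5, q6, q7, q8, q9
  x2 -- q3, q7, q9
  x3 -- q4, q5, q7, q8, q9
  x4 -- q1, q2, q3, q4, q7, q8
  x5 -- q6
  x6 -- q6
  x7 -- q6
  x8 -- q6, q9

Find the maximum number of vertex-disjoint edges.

One maximum matching: x1-q7, x2-q3, x3-q8, x4-q4, x5-q6, x8-q9.
The set {x5, x6, x7} has only 1 neighbour ({q6}), so by Hall's theorem at most 6 of the 8 left vertices can be matched.

6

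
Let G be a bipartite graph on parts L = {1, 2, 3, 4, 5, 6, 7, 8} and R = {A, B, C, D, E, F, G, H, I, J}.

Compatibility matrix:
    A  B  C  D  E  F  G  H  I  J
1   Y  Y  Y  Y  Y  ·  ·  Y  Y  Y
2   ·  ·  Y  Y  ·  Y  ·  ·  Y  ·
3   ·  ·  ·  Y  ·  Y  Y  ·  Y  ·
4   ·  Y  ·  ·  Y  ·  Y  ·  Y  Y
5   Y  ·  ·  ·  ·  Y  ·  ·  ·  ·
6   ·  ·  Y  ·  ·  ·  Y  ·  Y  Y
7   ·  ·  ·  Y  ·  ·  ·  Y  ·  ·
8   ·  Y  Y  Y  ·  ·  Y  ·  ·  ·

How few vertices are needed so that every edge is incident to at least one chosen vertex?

8

{1, 2, 3, 4, 5, 6, 7, 8} is a vertex cover of size 8: every edge has an endpoint in this set.
No smaller cover exists because 1–J, 2–I, 3–F, 4–G, 5–A, 6–C, 7–D, 8–B is a matching of size 8, and a cover must include an endpoint of each of these disjoint edges (König's theorem).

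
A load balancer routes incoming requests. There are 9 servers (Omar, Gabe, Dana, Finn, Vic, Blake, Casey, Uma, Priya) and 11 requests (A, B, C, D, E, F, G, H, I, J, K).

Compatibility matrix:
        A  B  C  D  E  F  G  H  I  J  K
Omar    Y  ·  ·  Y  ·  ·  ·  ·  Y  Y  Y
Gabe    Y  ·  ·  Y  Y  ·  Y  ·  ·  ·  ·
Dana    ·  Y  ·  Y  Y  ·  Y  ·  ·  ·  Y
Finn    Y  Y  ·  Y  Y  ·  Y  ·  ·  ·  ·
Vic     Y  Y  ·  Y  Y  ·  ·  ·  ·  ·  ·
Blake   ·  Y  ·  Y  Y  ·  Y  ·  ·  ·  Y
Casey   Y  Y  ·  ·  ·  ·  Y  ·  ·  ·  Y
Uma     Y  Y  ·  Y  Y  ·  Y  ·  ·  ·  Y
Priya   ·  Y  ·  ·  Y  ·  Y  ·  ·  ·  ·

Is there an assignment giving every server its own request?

The set {Gabe, Dana, Finn, Vic, Blake, Casey, Uma, Priya} has only 6 neighbours ({A, B, D, E, G, K}), so by Hall's theorem at most 7 of the 9 servers can be matched.
Hence no matching covers every server.

No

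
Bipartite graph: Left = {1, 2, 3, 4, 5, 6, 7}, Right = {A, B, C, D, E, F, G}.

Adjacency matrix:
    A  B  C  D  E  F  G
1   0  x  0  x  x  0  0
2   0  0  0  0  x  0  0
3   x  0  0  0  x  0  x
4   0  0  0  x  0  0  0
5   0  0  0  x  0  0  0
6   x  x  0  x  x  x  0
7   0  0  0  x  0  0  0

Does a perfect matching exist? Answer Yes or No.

The set {4, 5, 7} has only 1 neighbour ({D}), so by Hall's theorem at most 5 of the 7 left vertices can be matched.
Hence no matching covers every left vertex.

No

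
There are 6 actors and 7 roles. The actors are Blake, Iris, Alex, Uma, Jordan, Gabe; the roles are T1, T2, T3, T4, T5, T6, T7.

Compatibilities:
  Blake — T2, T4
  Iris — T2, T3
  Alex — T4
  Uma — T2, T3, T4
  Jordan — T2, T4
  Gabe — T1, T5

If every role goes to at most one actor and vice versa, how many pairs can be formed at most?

4

A valid assignment of size 4: Blake→T2, Iris→T3, Alex→T4, Gabe→T5.
The set {Blake, Iris, Alex, Uma, Jordan} has only 3 neighbours ({T2, T3, T4}), so by Hall's theorem at most 4 of the 6 actors can be matched.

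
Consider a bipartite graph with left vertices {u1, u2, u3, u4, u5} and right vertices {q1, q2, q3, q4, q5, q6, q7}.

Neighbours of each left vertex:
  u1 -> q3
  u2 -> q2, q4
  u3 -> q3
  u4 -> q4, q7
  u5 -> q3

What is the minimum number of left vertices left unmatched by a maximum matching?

A valid assignment of size 3: u1→q3, u2→q2, u4→q7.
The set {u1, u3, u5} has only 1 neighbour ({q3}), so by Hall's theorem at most 3 of the 5 left vertices can be matched.
That matches 3 of the 5, leaving 2 unmatched; no matching can do better.

2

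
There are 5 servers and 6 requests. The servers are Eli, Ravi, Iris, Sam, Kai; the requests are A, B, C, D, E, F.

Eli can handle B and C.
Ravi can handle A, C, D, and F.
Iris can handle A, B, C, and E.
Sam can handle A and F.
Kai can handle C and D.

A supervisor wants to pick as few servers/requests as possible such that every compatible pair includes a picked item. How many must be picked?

{Eli, Ravi, Iris, Sam, Kai} is a vertex cover of size 5: every edge has an endpoint in this set.
No smaller cover exists because Eli–B, Ravi–F, Iris–E, Sam–A, Kai–C is a matching of size 5, and a cover must include an endpoint of each of these disjoint edges (König's theorem).

5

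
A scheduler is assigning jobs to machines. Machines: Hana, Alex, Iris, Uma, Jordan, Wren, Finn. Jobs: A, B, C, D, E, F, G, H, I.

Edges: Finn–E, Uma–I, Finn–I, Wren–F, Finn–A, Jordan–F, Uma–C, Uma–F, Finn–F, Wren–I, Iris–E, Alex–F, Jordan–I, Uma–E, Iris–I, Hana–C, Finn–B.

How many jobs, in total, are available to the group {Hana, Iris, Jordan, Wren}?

The union of neighbours of {Hana, Iris, Jordan, Wren} is {C, E, F, I}, which has 4 elements.
Since |N(S)| = 4 ≥ |S| = 4, Hall's condition holds for this subset.

4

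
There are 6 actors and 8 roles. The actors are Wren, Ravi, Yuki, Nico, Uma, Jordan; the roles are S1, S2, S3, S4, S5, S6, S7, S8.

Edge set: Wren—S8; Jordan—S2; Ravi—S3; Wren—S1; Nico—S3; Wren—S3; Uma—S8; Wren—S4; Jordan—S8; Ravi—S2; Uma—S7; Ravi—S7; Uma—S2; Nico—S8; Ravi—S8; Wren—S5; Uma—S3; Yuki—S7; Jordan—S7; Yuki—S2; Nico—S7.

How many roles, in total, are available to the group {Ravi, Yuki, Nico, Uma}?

4

The union of neighbours of {Ravi, Yuki, Nico, Uma} is {S2, S3, S7, S8}, which has 4 elements.
Since |N(S)| = 4 ≥ |S| = 4, Hall's condition holds for this subset.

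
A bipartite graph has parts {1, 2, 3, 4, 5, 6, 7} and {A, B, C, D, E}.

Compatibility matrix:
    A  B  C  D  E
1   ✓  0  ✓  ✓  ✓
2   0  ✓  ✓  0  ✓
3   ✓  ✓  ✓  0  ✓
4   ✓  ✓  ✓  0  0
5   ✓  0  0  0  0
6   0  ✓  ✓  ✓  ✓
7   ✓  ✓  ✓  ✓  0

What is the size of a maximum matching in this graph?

5

A valid assignment of size 5: 1→D, 2→C, 3→E, 4→B, 5→A.
The set {1, 2, 3, 4, 5, 6, 7} has only 5 neighbours ({A, B, C, D, E}), so by Hall's theorem at most 5 of the 7 left vertices can be matched.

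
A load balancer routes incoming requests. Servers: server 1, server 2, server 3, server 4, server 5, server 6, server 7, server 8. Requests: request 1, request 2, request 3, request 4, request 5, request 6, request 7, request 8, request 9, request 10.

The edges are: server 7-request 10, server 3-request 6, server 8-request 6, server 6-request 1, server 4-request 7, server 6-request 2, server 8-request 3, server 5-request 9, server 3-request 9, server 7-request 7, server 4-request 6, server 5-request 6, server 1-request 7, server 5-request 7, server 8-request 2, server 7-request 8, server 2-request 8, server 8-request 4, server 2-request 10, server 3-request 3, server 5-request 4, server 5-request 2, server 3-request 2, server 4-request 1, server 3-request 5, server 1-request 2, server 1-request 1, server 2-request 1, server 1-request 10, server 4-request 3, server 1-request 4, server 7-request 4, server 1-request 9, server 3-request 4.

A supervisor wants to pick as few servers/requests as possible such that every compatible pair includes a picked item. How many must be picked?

{server 1, server 2, server 3, server 4, server 5, server 6, server 7, server 8} is a vertex cover of size 8: every edge has an endpoint in this set.
No smaller cover exists because server 1–request 9, server 2–request 8, server 3–request 2, server 4–request 3, server 5–request 7, server 6–request 1, server 7–request 4, server 8–request 6 is a matching of size 8, and a cover must include an endpoint of each of these disjoint edges (König's theorem).

8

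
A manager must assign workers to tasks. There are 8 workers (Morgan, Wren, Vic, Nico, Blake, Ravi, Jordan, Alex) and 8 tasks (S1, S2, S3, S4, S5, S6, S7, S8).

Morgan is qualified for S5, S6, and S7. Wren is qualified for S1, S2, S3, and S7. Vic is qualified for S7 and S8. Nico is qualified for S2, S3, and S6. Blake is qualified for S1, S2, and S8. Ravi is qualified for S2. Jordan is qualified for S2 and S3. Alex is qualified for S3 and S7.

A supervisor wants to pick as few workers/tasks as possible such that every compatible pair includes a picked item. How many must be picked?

{Morgan, Nico, S1, S2, S3, S7, S8} is a vertex cover of size 7: every edge has an endpoint in this set.
No smaller cover exists because Morgan–S5, Wren–S1, Vic–S7, Nico–S6, Blake–S8, Ravi–S2, Jordan–S3 is a matching of size 7, and a cover must include an endpoint of each of these disjoint edges (König's theorem).

7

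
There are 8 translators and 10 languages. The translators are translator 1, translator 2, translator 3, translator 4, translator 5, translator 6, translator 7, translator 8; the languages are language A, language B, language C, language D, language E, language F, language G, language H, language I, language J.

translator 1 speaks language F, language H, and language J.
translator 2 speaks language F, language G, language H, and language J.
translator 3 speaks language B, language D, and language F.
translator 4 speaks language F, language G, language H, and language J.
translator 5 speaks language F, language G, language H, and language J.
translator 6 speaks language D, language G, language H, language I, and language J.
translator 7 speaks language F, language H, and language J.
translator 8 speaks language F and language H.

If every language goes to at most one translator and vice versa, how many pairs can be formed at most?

For example, pair translator 1-language H, translator 2-language G, translator 3-language B, translator 4-language F, translator 5-language J, translator 6-language D.
The set {translator 1, translator 2, translator 4, translator 5, translator 7, translator 8} has only 4 neighbours ({language F, language G, language H, language J}), so by Hall's theorem at most 6 of the 8 translators can be matched.

6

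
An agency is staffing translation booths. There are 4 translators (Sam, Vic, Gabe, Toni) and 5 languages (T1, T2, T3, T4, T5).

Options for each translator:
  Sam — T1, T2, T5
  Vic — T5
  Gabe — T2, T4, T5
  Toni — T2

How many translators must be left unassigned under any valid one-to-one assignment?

0

A valid assignment of size 4: Sam–T1, Vic–T5, Gabe–T4, Toni–T2.
This saturates every translator, so 4 is the maximum.
That matches 4 of the 4, leaving 0 unmatched; no matching can do better.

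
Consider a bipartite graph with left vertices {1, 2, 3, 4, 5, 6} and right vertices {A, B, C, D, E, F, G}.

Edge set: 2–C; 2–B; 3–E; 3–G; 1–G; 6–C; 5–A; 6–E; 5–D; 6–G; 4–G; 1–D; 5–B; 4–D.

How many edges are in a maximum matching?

One maximum matching: 1-D, 2-B, 3-E, 4-G, 5-A, 6-C.
This saturates every left vertex, so 6 is the maximum.

6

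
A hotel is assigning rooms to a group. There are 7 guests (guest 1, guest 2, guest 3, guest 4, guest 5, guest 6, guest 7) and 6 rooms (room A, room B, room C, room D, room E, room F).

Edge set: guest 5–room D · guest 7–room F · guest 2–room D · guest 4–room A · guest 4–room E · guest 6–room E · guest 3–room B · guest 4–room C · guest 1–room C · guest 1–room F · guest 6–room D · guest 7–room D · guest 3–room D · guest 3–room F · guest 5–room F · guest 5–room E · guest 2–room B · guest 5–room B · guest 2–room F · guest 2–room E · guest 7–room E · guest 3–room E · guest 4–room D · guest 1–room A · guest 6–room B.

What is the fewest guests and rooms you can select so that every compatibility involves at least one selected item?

The 6 edges guest 1–room A, guest 2–room D, guest 3–room F, guest 4–room C, guest 5–room B, guest 6–room E form a matching, so any vertex cover needs at least 6 vertices (one per matched edge).
Conversely {guest 1, guest 4, room B, room D, room E, room F} meets every edge and has exactly 6 vertices, so 6 is optimal.

6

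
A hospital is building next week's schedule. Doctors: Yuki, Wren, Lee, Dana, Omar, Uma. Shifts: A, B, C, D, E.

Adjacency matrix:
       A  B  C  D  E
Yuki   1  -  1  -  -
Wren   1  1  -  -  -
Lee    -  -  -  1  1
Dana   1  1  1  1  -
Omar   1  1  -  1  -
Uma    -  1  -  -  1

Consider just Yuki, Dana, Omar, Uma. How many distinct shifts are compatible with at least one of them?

The union of neighbours of {Yuki, Dana, Omar, Uma} is {A, B, C, D, E}, which has 5 elements.
Since |N(S)| = 5 ≥ |S| = 4, Hall's condition holds for this subset.

5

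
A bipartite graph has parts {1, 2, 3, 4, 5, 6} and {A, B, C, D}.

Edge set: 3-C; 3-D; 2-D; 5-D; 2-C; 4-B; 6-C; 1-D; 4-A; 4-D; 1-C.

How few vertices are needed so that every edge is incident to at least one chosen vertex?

3

A maximum matching has 3 edges (e.g. 1–D, 2–C, 4–B).
By König's theorem the minimum vertex cover has the same size. One such cover is {4, C, D}.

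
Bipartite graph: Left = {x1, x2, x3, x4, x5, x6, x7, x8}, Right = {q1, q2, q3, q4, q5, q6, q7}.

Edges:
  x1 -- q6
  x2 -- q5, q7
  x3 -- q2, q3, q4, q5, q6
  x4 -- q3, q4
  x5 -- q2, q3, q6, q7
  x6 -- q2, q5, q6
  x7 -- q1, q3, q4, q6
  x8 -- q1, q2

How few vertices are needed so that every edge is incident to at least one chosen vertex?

7

{q1, q2, q3, q4, q5, q6, q7} is a vertex cover of size 7: every edge has an endpoint in this set.
No smaller cover exists because x1–q6, x2–q5, x3–q3, x4–q4, x5–q7, x6–q2, x7–q1 is a matching of size 7, and a cover must include an endpoint of each of these disjoint edges (König's theorem).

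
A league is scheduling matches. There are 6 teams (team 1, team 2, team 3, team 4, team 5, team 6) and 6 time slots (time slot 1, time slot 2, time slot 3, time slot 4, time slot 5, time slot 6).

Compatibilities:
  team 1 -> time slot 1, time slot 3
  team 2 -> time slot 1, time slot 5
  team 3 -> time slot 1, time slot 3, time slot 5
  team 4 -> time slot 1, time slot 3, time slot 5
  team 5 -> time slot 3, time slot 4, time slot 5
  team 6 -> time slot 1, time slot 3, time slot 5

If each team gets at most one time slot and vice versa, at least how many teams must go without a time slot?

2

For example, pair team 1–time slot 1, team 2–time slot 5, team 3–time slot 3, team 5–time slot 4.
The set {team 1, team 2, team 3, team 4, team 6} has only 3 neighbours ({time slot 1, time slot 3, time slot 5}), so by Hall's theorem at most 4 of the 6 teams can be matched.
That matches 4 of the 6, leaving 2 unmatched; no matching can do better.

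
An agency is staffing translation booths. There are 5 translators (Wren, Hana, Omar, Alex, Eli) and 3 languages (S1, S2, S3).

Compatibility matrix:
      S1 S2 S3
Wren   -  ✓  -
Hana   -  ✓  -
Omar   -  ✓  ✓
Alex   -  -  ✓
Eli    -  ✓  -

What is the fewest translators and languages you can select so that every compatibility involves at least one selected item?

2

The 2 edges Wren–S2, Omar–S3 form a matching, so any vertex cover needs at least 2 vertices (one per matched edge).
Conversely {S2, S3} meets every edge and has exactly 2 vertices, so 2 is optimal.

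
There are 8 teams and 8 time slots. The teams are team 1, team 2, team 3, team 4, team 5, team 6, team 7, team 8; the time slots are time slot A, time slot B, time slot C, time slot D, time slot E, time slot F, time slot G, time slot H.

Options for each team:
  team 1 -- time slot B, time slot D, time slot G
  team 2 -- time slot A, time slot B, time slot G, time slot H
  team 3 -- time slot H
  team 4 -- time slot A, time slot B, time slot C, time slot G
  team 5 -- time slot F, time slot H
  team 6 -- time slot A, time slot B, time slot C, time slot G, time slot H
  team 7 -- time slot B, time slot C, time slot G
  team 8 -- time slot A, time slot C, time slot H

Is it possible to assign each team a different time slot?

The set {team 2, team 3, team 4, team 6, team 7, team 8} has only 5 neighbours ({time slot A, time slot B, time slot C, time slot G, time slot H}), so by Hall's theorem at most 7 of the 8 teams can be matched.
Hence no matching covers every team.

No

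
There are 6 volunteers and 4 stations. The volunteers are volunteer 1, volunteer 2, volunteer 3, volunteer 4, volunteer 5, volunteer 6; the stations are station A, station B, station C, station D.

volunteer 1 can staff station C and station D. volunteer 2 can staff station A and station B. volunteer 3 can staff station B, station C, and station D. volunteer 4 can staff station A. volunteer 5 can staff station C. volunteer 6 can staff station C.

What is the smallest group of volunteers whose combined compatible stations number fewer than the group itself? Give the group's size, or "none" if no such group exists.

Take S = {volunteer 5, volunteer 6}. Its neighbourhood is {station C}, so |N(S)| = 1 < |S| = 2.
No single vertex violates Hall's condition since each has at least one neighbour, so 2 is the minimum.

2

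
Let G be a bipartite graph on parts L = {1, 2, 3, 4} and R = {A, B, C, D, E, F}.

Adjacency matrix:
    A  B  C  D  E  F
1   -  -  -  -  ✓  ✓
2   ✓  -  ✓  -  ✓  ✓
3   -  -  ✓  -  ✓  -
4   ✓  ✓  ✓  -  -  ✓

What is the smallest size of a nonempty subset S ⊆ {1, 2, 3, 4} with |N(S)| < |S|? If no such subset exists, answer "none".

none

A matching saturating every left vertex exists, for instance 1→F, 2→C, 3→E, 4→B.
By Hall's marriage theorem, this means |N(S)| ≥ |S| for every subset S, so no violating subset exists.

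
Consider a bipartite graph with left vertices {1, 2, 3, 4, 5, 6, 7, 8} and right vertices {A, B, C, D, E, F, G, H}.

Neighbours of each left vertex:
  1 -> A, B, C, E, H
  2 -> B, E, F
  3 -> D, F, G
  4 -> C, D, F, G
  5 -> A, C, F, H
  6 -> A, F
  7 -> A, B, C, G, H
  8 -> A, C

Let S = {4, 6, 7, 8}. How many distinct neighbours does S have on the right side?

7

The union of neighbours of {4, 6, 7, 8} is {A, B, C, D, F, G, H}, which has 7 elements.
Since |N(S)| = 7 ≥ |S| = 4, Hall's condition holds for this subset.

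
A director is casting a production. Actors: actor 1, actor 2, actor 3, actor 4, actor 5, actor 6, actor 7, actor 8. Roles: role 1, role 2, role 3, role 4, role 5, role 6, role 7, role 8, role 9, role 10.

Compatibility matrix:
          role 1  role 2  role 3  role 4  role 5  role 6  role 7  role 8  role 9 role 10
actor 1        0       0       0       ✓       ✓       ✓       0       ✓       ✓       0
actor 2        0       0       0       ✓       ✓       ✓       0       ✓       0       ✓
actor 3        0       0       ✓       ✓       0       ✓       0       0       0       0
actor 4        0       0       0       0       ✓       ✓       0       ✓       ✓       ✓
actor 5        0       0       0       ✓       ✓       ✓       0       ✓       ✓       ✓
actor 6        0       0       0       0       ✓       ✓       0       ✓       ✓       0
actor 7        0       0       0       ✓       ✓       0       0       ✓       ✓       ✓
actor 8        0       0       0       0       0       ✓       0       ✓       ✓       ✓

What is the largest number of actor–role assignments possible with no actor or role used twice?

7

A valid assignment of size 7: actor 1–role 4, actor 2–role 6, actor 3–role 3, actor 4–role 8, actor 5–role 10, actor 6–role 5, actor 7–role 9.
The set {actor 1, actor 2, actor 4, actor 5, actor 6, actor 7, actor 8} has only 6 neighbours ({role 10, role 4, role 5, role 6, role 8, role 9}), so by Hall's theorem at most 7 of the 8 actors can be matched.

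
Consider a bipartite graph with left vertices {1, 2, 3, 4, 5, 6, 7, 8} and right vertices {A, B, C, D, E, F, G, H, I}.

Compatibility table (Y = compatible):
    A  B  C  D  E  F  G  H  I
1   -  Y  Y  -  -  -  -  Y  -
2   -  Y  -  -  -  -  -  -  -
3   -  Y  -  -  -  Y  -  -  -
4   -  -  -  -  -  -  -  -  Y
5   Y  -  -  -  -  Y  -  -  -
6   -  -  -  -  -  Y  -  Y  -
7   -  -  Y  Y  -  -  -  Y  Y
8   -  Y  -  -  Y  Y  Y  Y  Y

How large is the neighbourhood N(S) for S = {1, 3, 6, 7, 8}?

The union of neighbours of {1, 3, 6, 7, 8} is {B, C, D, E, F, G, H, I}, which has 8 elements.
Since |N(S)| = 8 ≥ |S| = 5, Hall's condition holds for this subset.

8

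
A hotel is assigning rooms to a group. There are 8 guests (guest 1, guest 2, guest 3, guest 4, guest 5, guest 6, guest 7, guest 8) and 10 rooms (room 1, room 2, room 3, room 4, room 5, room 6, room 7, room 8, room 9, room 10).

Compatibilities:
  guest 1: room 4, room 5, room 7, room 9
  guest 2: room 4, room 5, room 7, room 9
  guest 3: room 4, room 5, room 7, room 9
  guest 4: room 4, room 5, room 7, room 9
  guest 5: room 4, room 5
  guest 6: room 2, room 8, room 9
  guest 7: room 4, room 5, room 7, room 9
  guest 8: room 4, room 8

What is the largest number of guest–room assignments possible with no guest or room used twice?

6

For example, pair guest 1-room 5, guest 2-room 9, guest 3-room 4, guest 4-room 7, guest 6-room 2, guest 8-room 8.
The set {guest 1, guest 2, guest 3, guest 4, guest 5, guest 7} has only 4 neighbours ({room 4, room 5, room 7, room 9}), so by Hall's theorem at most 6 of the 8 guests can be matched.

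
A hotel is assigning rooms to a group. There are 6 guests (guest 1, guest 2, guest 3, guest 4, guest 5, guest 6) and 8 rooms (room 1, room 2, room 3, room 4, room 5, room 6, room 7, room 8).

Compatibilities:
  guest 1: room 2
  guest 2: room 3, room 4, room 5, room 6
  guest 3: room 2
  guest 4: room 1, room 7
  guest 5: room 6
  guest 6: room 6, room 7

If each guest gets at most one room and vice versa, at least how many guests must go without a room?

1

For example, pair guest 1-room 2, guest 2-room 3, guest 4-room 1, guest 5-room 6, guest 6-room 7.
The set {guest 1, guest 3} has only 1 neighbour ({room 2}), so by Hall's theorem at most 5 of the 6 guests can be matched.
That matches 5 of the 6, leaving 1 unmatched; no matching can do better.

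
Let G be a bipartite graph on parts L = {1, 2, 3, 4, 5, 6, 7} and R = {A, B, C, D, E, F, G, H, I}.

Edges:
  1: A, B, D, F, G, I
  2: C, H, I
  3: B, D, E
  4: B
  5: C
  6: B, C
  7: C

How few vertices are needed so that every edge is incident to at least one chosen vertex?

5

{1, 2, 3, B, C} is a vertex cover of size 5: every edge has an endpoint in this set.
No smaller cover exists because 1–G, 2–H, 3–E, 4–B, 5–C is a matching of size 5, and a cover must include an endpoint of each of these disjoint edges (König's theorem).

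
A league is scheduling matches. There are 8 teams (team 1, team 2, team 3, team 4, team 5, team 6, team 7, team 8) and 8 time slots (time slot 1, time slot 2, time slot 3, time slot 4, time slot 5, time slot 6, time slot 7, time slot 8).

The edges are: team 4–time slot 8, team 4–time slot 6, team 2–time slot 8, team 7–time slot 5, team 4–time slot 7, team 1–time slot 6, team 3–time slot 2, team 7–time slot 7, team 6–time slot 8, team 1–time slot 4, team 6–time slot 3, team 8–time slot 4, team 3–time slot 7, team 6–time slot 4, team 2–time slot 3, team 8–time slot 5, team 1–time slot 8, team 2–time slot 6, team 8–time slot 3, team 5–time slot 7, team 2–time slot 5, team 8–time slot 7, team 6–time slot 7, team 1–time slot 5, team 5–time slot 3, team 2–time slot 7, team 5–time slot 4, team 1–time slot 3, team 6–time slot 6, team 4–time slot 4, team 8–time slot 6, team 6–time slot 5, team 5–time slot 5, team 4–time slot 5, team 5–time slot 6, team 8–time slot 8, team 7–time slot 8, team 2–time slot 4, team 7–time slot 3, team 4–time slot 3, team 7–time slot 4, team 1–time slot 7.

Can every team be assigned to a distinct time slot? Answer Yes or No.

No

The set {team 1, team 2, team 4, team 5, team 6, team 7, team 8} has only 6 neighbours ({time slot 3, time slot 4, time slot 5, time slot 6, time slot 7, time slot 8}), so by Hall's theorem at most 7 of the 8 teams can be matched.
Hence no matching covers every team.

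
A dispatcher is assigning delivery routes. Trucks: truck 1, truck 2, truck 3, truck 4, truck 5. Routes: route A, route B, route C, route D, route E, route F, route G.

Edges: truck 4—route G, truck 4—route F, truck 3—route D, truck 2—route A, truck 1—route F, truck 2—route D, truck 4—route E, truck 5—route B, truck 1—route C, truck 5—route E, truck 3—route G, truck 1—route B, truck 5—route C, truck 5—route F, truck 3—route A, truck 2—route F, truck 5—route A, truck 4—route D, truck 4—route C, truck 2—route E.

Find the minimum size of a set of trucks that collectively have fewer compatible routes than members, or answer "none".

none

A matching saturating every truck exists, for instance truck 1→route B, truck 2→route F, truck 3→route D, truck 4→route G, truck 5→route E.
By Hall's marriage theorem, this means |N(S)| ≥ |S| for every subset S, so no violating subset exists.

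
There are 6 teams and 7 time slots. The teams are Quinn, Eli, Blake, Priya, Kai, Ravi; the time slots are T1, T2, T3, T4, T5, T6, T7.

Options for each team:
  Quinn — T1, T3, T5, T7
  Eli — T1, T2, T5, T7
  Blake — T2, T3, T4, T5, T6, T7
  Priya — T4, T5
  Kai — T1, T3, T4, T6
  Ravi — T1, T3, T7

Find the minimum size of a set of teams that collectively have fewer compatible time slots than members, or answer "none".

none

A matching saturating every team exists, for instance Quinn→T1, Eli→T2, Blake→T4, Priya→T5, Kai→T6, Ravi→T7.
By Hall's marriage theorem, this means |N(S)| ≥ |S| for every subset S, so no violating subset exists.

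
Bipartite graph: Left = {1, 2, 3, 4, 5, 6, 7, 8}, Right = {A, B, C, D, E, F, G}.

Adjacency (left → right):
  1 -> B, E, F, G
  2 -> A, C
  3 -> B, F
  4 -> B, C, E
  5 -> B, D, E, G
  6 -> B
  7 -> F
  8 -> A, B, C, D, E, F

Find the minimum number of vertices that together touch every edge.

A maximum matching has 7 edges (e.g. 1–G, 2–C, 3–F, 4–E, 5–D, 6–B, 8–A).
By König's theorem the minimum vertex cover has the same size. One such cover is {1, 2, 4, 5, 8, B, F}.

7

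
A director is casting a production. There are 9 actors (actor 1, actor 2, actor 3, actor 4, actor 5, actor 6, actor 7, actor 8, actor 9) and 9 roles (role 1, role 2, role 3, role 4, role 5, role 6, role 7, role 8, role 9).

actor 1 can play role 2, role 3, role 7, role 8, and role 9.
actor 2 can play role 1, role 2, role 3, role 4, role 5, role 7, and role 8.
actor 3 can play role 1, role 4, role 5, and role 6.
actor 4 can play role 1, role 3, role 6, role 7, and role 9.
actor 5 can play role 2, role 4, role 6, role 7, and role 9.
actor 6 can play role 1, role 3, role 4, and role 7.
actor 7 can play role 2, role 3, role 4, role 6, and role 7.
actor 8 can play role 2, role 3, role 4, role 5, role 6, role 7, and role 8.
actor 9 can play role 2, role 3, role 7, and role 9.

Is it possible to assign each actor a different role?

A valid assignment of size 9: actor 1→role 9, actor 2→role 8, actor 3→role 5, actor 4→role 1, actor 5→role 6, actor 6→role 4, actor 7→role 3, actor 8→role 7, actor 9→role 2.
Every actor is matched, so this is a perfect matching.

Yes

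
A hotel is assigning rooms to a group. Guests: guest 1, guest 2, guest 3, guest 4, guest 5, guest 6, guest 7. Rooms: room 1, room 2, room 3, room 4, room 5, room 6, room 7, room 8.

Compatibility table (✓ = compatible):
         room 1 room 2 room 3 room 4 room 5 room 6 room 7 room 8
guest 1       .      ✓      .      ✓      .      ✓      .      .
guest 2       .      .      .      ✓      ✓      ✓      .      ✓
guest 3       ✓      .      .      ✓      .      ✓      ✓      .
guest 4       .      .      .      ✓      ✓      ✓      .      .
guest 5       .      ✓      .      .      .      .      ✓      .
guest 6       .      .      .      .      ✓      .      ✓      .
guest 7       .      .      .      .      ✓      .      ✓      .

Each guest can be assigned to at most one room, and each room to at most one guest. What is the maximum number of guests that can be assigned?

One maximum matching: guest 1→room 6, guest 2→room 8, guest 3→room 1, guest 4→room 4, guest 5→room 2, guest 6→room 5, guest 7→room 7.
This saturates every guest, so 7 is the maximum.

7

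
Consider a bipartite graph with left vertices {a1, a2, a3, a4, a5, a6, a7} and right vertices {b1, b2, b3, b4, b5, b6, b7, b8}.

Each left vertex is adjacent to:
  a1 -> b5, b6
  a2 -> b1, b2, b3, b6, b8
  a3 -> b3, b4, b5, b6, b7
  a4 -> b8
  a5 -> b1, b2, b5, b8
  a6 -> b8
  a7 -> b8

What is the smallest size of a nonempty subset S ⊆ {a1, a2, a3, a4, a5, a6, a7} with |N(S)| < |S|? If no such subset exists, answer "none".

2

Take S = {a4, a6}. Its neighbourhood is {b8}, so |N(S)| = 1 < |S| = 2.
No single vertex violates Hall's condition since each has at least one neighbour, so 2 is the minimum.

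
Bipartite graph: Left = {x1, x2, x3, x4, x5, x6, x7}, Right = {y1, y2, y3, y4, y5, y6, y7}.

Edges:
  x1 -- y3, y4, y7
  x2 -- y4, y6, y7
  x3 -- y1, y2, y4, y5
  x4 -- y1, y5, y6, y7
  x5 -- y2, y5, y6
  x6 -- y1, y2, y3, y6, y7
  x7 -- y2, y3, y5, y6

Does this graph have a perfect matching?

Yes

A valid assignment of size 7: x1→y4, x2→y7, x3→y2, x4→y1, x5→y5, x6→y6, x7→y3.
All 7 left vertices are covered.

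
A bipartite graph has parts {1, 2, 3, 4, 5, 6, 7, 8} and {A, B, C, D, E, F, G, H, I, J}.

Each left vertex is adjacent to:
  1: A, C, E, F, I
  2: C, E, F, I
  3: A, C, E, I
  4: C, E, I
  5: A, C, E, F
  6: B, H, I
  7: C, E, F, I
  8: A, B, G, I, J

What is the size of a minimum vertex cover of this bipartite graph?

7

The 7 edges 1–A, 2–F, 3–I, 4–C, 5–E, 6–B, 8–J form a matching, so any vertex cover needs at least 7 vertices (one per matched edge).
Conversely {6, 8, A, C, E, F, I} meets every edge and has exactly 7 vertices, so 7 is optimal.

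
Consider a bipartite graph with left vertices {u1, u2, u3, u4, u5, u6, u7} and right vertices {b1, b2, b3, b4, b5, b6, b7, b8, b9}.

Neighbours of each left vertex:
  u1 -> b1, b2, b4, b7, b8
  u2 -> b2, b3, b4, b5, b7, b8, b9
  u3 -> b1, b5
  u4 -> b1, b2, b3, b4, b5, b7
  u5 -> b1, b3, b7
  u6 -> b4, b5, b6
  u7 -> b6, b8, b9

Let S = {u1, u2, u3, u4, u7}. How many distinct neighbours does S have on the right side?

The union of neighbours of {u1, u2, u3, u4, u7} is {b1, b2, b3, b4, b5, b6, b7, b8, b9}, which has 9 elements.
Since |N(S)| = 9 ≥ |S| = 5, Hall's condition holds for this subset.

9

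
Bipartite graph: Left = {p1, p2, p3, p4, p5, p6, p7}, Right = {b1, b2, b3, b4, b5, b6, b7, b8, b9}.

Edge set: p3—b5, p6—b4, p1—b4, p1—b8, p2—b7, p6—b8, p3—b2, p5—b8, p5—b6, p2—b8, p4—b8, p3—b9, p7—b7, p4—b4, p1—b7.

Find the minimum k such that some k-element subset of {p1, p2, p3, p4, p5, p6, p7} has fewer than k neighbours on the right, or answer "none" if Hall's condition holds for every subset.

Take S = {p1, p2, p4, p6}. Its neighbourhood is {b4, b7, b8}, so |N(S)| = 3 < |S| = 4.
Every subset of size less than 4 has at least as many neighbours as members, so 4 is the minimum.

4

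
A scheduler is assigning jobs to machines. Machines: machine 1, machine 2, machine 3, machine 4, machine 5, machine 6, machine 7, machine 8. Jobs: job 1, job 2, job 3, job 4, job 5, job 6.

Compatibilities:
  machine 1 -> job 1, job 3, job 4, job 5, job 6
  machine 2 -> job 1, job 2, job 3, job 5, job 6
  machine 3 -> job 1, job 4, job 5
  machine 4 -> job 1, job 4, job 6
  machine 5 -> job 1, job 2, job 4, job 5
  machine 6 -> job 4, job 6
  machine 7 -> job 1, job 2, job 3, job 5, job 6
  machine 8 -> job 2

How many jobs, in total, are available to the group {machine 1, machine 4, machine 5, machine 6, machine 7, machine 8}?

6

The union of neighbours of {machine 1, machine 4, machine 5, machine 6, machine 7, machine 8} is {job 1, job 2, job 3, job 4, job 5, job 6}, which has 6 elements.
Since |N(S)| = 6 ≥ |S| = 6, Hall's condition holds for this subset.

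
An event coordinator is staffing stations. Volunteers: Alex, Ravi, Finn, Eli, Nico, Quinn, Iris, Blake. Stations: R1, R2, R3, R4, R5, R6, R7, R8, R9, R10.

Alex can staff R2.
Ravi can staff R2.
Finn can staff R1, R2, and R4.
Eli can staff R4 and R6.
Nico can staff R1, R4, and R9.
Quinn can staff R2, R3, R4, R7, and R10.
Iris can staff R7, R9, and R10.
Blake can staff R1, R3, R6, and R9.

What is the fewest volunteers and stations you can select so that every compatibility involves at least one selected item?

7

{Finn, Eli, Nico, Quinn, Iris, Blake, R2} is a vertex cover of size 7: every edge has an endpoint in this set.
No smaller cover exists because Alex–R2, Finn–R1, Eli–R6, Nico–R4, Quinn–R3, Iris–R7, Blake–R9 is a matching of size 7, and a cover must include an endpoint of each of these disjoint edges (König's theorem).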